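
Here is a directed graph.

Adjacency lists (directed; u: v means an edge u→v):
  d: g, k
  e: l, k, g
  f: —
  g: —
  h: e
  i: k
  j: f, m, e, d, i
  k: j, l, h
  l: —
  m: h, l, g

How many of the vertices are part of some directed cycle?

A vertex is on a directed cycle iff it belongs to a strongly connected component of size ≥ 2 (or has a self-loop).
The vertices on cycles are {d, e, h, i, j, k, m} — 7 in total.

7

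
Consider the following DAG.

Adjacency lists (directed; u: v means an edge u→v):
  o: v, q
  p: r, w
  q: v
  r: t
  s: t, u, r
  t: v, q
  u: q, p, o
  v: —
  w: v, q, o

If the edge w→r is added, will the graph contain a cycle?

No

Adding w→r creates a cycle iff r can already reach w.
Explore from r: no path reaches w. The graph stays acyclic.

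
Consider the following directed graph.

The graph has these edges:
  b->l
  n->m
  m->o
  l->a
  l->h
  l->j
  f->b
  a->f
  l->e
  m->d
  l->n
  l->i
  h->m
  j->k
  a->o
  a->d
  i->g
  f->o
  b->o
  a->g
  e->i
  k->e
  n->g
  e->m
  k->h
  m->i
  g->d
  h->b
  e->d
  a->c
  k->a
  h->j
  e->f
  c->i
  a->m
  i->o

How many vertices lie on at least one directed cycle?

A vertex is on a directed cycle iff it belongs to a strongly connected component of size ≥ 2 (or has a self-loop).
The vertices on cycles are {a, b, e, f, h, j, k, l} — 8 in total.

8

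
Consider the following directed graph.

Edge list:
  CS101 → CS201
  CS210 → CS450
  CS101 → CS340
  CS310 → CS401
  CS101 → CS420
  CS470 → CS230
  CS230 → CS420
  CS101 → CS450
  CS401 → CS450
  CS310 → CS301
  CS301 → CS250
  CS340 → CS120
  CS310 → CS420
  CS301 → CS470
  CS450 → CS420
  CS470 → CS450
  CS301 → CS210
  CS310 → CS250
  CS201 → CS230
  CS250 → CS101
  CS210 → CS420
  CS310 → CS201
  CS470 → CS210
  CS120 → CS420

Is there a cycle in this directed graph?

No

DFS with white/gray/black marking, starting from CS101:
CS101 gray
  CS201 gray
    CS230 gray
      CS420 gray
      CS420 black
    CS230 black
  CS201 black
  CS340 gray
    CS120 gray
      CS120→CS420: CS420 black — skip
    CS120 black
  CS340 black
  CS101→CS420: CS420 black — skip
  CS450 gray
    CS450→CS420: CS420 black — skip
  CS450 black
CS101 black
CS401 gray
  CS401→CS450: CS450 black — skip
CS401 black
CS470 gray
  CS470→CS450: CS450 black — skip
  CS210 gray
    CS210→CS450: CS450 black — skip
    CS210→CS420: CS420 black — skip
  CS210 black
  CS470→CS230: CS230 black — skip
CS470 black
CS310 gray
  CS301 gray
    CS250 gray
      CS250→CS101: CS101 black — skip
    CS250 black
    CS301→CS210: CS210 black — skip
    CS301→CS470: CS470 black — skip
  CS301 black
  CS310→CS420: CS420 black — skip
  CS310→CS201: CS201 black — skip
  CS310→CS401: CS401 black — skip
  CS310→CS250: CS250 black — skip
CS310 black
Every edge goes to a white or black vertex — no back edge, so the graph is acyclic.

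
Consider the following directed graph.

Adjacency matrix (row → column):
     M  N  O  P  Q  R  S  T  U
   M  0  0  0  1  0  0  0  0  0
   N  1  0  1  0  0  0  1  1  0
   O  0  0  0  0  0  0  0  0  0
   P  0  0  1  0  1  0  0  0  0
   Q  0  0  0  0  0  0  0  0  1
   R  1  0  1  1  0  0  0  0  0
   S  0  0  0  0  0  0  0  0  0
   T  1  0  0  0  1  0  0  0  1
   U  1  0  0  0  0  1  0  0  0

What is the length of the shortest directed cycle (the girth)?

4

For each vertex v, BFS finds the shortest path from v back to v.
The shortest such closed walk is M → P → Q → U → M, length 4.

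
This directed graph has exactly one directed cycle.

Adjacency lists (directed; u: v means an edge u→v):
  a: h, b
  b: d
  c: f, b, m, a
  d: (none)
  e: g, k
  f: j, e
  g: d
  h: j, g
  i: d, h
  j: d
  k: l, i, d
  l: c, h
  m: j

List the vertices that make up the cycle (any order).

DFS with gray/black marking from k:
k gray
  l gray
    c gray
      f gray
        j gray
          d gray
          d black
        j black
        e gray
          g gray
            g→d: d black — skip
          g black
          e→k: k is gray → back edge
Back edge closes the cycle k → l → c → f → e → k; its vertices are {c, e, f, k, l}.

c, e, f, k, l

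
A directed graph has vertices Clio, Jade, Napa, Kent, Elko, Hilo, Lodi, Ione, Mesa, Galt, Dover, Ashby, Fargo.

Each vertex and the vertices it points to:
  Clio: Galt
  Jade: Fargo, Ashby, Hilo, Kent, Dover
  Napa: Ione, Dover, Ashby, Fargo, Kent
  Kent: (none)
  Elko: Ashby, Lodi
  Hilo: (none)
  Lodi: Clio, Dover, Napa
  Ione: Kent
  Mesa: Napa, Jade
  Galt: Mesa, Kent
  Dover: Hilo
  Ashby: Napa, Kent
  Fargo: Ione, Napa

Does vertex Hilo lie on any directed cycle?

No

Hilo lies on a cycle iff there is a path from Hilo back to itself.
Exploring from Hilo, it never reaches itself; equivalently, its strongly connected component is a singleton.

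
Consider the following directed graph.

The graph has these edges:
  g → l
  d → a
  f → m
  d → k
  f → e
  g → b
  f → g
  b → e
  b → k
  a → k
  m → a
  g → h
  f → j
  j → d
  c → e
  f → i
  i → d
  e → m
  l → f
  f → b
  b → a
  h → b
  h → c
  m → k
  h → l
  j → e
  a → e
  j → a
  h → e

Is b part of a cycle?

No

b lies on a cycle iff there is a path from b back to itself.
Exploring from b, it never reaches itself; equivalently, its strongly connected component is a singleton.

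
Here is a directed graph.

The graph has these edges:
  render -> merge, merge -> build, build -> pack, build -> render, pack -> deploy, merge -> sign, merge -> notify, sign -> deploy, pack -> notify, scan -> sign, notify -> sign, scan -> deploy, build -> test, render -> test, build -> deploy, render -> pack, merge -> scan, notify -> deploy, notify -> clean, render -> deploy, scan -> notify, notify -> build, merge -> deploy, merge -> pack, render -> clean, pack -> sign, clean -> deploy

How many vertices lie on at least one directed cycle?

A vertex is on a directed cycle iff it belongs to a strongly connected component of size ≥ 2 (or has a self-loop).
The vertices on cycles are {pack, scan, build, merge, notify, render} — 6 in total.

6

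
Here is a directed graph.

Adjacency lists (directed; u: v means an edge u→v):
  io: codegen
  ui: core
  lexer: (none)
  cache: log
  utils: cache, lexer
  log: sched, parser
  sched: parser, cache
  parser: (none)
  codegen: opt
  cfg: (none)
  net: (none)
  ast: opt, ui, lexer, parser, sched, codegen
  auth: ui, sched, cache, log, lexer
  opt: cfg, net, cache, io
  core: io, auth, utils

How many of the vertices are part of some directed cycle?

A vertex is on a directed cycle iff it belongs to a strongly connected component of size ≥ 2 (or has a self-loop).
The vertices on cycles are {io, ui, log, opt, auth, core, cache, sched, codegen} — 9 in total.

9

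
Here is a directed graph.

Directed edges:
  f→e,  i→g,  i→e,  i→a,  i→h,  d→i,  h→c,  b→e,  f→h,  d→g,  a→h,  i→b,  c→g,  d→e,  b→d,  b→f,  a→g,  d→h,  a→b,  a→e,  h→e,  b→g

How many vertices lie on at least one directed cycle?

4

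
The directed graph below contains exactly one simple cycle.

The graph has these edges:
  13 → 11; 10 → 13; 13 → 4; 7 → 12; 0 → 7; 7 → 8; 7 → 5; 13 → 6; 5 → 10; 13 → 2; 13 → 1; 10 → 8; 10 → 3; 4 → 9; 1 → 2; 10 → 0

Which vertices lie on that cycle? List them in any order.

0, 5, 7, 10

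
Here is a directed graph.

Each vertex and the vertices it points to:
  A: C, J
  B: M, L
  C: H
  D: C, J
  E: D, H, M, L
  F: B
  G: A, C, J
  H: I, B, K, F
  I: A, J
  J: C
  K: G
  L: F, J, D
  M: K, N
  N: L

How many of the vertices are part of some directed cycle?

13

A vertex is on a directed cycle iff it belongs to a strongly connected component of size ≥ 2 (or has a self-loop).
The vertices on cycles are {A, B, C, D, F, G, H, I, J, K, L, M, N} — 13 in total.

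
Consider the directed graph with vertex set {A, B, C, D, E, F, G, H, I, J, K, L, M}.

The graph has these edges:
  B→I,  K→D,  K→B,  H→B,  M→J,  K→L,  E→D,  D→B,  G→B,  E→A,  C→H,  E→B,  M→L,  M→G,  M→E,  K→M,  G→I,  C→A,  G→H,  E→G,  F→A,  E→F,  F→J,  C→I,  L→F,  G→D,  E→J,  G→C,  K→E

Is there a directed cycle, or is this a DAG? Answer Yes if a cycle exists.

DFS with white/gray/black marking, starting from B:
B gray
  I gray
  I black
B black
A gray
A black
C gray
  C→A: A black — skip
  C→I: I black — skip
  H gray
    H→B: B black — skip
  H black
C black
D gray
  D→B: B black — skip
D black
E gray
  G gray
    G→B: B black — skip
    G→H: H black — skip
    G→D: D black — skip
    G→I: I black — skip
    G→C: C black — skip
  G black
  E→B: B black — skip
  J gray
  J black
  F gray
    F→A: A black — skip
    F→J: J black — skip
  F black
  E→D: D black — skip
  E→A: A black — skip
E black
K gray
  K→B: B black — skip
  L gray
    L→F: F black — skip
  L black
  K→E: E black — skip
  K→D: D black — skip
  M gray
    M→G: G black — skip
    M→J: J black — skip
    M→L: L black — skip
    M→E: E black — skip
  M black
K black
Every edge goes to a white or black vertex — no back edge, so the graph is acyclic.

No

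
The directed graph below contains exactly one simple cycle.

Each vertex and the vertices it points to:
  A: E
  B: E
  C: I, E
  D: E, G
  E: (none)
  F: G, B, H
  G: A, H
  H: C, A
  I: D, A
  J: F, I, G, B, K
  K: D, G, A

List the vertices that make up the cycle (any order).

DFS with gray/black marking from I:
I gray
  D gray
    E gray
    E black
    G gray
      A gray
        A→E: E black — skip
      A black
      H gray
        C gray
          C→I: I is gray → back edge
Back edge closes the cycle I → D → G → H → C → I; its vertices are {C, D, G, H, I}.

C, D, G, H, I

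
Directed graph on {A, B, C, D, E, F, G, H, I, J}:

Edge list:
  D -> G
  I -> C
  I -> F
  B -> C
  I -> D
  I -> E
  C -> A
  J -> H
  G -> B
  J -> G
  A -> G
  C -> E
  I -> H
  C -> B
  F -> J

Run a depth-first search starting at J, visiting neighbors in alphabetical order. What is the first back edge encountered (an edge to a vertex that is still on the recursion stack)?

A->G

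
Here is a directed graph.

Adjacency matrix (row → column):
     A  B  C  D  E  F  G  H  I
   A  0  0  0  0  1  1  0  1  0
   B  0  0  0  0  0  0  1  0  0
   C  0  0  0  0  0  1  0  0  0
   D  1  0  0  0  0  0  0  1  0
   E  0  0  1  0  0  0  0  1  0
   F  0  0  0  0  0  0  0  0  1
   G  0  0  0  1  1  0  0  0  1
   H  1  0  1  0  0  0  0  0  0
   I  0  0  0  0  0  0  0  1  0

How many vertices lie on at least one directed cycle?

6

A vertex is on a directed cycle iff it belongs to a strongly connected component of size ≥ 2 (or has a self-loop).
The vertices on cycles are {A, C, E, F, H, I} — 6 in total.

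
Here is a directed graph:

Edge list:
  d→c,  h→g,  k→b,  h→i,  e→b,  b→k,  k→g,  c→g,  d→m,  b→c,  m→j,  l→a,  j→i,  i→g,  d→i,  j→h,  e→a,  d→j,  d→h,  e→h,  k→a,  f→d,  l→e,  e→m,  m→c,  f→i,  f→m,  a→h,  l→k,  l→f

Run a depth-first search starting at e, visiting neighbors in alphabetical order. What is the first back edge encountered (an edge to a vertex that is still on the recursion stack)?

DFS from e (visiting neighbors in alphabetical order); mark gray on enter, black on exit:
e gray
  a gray
    h gray
      g gray
      g black
      i gray
        i→g: g black — skip
      i black
    h black
  a black
  b gray
    c gray
      c→g: g black — skip
    c black
    k gray
      k→a: a black — skip
      k→b: b is gray → back edge
First back edge: k → b.

k->b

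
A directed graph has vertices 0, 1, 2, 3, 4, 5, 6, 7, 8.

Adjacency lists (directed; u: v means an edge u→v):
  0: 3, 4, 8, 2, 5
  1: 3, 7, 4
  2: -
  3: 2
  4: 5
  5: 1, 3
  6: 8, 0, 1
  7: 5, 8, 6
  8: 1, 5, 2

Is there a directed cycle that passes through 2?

2 lies on a cycle iff there is a path from 2 back to itself.
Exploring from 2, it never reaches itself; equivalently, its strongly connected component is a singleton.

No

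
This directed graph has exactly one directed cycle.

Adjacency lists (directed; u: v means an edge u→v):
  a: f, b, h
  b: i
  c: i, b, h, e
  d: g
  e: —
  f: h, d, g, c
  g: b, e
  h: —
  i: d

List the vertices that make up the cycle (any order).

b, d, g, i

DFS with gray/black marking from g:
g gray
  b gray
    i gray
      d gray
        d→g: g is gray → back edge
Back edge closes the cycle g → b → i → d → g; its vertices are {b, d, g, i}.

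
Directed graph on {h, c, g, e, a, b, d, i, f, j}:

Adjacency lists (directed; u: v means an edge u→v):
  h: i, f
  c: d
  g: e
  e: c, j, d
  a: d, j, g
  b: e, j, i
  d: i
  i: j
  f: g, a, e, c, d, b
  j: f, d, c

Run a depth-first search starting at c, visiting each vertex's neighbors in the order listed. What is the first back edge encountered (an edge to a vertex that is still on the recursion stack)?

DFS from c (visiting each vertex's neighbors in the order listed); mark gray on enter, black on exit:
c gray
  d gray
    i gray
      j gray
        f gray
          g gray
            e gray
              e→c: c is gray → back edge
First back edge: e → c.

e->c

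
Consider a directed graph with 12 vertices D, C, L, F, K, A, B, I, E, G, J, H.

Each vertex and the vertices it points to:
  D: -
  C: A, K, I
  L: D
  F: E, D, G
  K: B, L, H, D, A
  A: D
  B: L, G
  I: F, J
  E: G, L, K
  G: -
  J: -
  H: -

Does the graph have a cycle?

No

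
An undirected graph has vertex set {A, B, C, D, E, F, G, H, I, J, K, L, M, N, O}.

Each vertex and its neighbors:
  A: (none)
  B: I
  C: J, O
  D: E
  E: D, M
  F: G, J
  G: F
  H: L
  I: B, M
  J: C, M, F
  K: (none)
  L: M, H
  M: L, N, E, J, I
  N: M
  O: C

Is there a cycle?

No

DFS, tracking each vertex's parent; an edge to a visited non-parent vertex closes a cycle.
Start from I:
visit I (parent –)
  visit B (parent I)
    B–I: parent, skip
  visit M (parent I)
    visit L (parent M)
      L–M: parent, skip
      visit H (parent L)
        H–L: parent, skip
    visit N (parent M)
      N–M: parent, skip
    visit E (parent M)
      visit D (parent E)
        D–E: parent, skip
      E–M: parent, skip
    visit J (parent M)
      visit C (parent J)
        C–J: parent, skip
        visit O (parent C)
          O–C: parent, skip
      J–M: parent, skip
      visit F (parent J)
        visit G (parent F)
          G–F: parent, skip
        F–J: parent, skip
    M–I: parent, skip
visit A (parent –)
visit K (parent –)
No non-parent visited neighbor found — the graph is a forest.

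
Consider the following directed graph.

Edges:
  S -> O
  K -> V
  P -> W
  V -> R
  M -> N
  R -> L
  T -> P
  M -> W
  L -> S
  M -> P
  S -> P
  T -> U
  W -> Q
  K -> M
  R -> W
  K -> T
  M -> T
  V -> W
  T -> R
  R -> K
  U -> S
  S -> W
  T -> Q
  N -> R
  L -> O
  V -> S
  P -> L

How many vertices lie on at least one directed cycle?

A vertex is on a directed cycle iff it belongs to a strongly connected component of size ≥ 2 (or has a self-loop).
The vertices on cycles are {K, L, M, N, P, R, S, T, V} — 9 in total.

9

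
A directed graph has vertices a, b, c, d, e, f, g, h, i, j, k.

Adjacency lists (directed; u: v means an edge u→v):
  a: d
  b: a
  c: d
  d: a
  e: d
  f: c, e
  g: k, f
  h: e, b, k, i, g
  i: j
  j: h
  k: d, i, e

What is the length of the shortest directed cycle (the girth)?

2

For each vertex v, BFS finds the shortest path from v back to v.
The shortest such closed walk is d → a → d, length 2.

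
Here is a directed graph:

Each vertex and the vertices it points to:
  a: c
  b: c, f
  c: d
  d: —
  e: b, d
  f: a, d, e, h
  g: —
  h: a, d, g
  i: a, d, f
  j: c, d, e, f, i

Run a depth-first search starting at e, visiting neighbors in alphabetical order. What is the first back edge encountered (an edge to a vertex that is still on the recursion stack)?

DFS from e (visiting neighbors in alphabetical order); mark gray on enter, black on exit:
e gray
  b gray
    c gray
      d gray
      d black
    c black
    f gray
      a gray
        a→c: c black — skip
      a black
      f→d: d black — skip
      f→e: e is gray → back edge
First back edge: f → e.

f→e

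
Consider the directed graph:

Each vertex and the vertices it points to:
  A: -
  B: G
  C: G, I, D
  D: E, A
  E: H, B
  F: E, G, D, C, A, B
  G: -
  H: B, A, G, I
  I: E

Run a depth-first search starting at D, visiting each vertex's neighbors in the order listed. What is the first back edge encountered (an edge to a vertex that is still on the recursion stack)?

DFS from D (visiting each vertex's neighbors in the order listed); mark gray on enter, black on exit:
D gray
  E gray
    H gray
      B gray
        G gray
        G black
      B black
      A gray
      A black
      H→G: G black — skip
      I gray
        I→E: E is gray → back edge
First back edge: I → E.

I->E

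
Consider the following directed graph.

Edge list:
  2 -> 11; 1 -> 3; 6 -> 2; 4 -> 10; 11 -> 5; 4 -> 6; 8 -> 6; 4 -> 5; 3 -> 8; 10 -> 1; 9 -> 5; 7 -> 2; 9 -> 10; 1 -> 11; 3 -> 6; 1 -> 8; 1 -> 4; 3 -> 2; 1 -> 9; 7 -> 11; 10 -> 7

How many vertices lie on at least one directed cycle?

4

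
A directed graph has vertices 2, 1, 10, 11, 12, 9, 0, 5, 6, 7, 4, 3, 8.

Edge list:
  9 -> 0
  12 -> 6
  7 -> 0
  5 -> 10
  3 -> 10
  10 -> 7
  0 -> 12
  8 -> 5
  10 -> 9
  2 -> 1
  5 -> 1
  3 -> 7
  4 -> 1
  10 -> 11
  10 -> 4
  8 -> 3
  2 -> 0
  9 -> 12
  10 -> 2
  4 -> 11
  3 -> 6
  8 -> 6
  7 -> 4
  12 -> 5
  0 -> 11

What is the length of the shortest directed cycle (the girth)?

4

For each vertex v, BFS finds the shortest path from v back to v.
The shortest such closed walk is 10 → 9 → 12 → 5 → 10, length 4.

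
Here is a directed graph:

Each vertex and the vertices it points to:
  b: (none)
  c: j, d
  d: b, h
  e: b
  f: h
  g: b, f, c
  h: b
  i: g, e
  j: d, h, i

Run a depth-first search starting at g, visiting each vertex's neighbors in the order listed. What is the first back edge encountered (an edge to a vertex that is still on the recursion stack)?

i→g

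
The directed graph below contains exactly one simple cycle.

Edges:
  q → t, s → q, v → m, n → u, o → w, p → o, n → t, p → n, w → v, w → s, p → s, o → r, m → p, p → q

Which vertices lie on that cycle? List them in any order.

DFS with gray/black marking from p:
p gray
  n gray
    t gray
    t black
    u gray
    u black
  n black
  q gray
    q→t: t black — skip
  q black
  s gray
    s→q: q black — skip
  s black
  o gray
    w gray
      w→s: s black — skip
      v gray
        m gray
          m→p: p is gray → back edge
Back edge closes the cycle p → o → w → v → m → p; its vertices are {m, o, p, v, w}.

m, o, p, v, w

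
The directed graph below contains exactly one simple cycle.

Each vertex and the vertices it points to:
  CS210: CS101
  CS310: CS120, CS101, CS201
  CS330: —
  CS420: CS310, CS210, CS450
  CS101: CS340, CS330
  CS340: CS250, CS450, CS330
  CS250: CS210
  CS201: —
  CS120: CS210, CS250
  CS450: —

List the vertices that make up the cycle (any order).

CS101, CS210, CS250, CS340

DFS with gray/black marking from CS101:
CS101 gray
  CS340 gray
    CS250 gray
      CS210 gray
        CS210→CS101: CS101 is gray → back edge
Back edge closes the cycle CS101 → CS340 → CS250 → CS210 → CS101; its vertices are {CS101, CS210, CS250, CS340}.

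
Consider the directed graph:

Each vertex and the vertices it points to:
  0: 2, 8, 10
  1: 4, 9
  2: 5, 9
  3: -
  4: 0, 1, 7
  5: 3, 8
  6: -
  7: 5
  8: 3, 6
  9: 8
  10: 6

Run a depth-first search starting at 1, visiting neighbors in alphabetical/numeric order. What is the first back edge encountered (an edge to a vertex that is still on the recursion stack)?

4→1

DFS from 1 (visiting neighbors in alphabetical/numeric order); mark gray on enter, black on exit:
1 gray
  4 gray
    0 gray
      2 gray
        5 gray
          3 gray
          3 black
          8 gray
            8→3: 3 black — skip
            6 gray
            6 black
          8 black
        5 black
        9 gray
          9→8: 8 black — skip
        9 black
      2 black
      0→8: 8 black — skip
      10 gray
        10→6: 6 black — skip
      10 black
    0 black
    4→1: 1 is gray → back edge
First back edge: 4 → 1.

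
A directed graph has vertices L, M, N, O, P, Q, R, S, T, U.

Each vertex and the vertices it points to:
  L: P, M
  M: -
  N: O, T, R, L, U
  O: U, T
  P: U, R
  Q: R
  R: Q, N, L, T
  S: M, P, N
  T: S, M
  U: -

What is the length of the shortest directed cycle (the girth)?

2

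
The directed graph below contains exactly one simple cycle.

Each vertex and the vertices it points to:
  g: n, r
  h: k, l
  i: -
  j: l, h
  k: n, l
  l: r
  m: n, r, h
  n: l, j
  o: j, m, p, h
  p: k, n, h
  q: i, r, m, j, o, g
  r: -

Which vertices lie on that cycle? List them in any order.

h, j, k, n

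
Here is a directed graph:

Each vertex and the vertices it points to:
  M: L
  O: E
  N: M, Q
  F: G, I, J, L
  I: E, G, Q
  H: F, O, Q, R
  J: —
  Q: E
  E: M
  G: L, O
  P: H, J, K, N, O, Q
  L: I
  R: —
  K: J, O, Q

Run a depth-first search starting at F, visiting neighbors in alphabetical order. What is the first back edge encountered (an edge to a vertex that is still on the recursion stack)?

DFS from F (visiting neighbors in alphabetical order); mark gray on enter, black on exit:
F gray
  G gray
    L gray
      I gray
        E gray
          M gray
            M→L: L is gray → back edge
First back edge: M → L.

M→L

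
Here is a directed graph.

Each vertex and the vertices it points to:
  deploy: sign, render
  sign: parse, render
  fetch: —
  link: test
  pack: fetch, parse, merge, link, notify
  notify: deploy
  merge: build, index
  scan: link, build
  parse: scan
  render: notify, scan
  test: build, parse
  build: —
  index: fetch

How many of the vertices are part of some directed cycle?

A vertex is on a directed cycle iff it belongs to a strongly connected component of size ≥ 2 (or has a self-loop).
The vertices on cycles are {link, scan, sign, test, parse, deploy, notify, render} — 8 in total.

8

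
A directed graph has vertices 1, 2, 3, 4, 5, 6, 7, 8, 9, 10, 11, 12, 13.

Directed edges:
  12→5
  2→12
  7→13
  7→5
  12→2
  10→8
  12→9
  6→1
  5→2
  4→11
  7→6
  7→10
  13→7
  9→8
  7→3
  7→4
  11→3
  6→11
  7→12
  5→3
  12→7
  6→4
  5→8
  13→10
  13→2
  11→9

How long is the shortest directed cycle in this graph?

For each vertex v, BFS finds the shortest path from v back to v.
The shortest such closed walk is 7 → 12 → 7, length 2.

2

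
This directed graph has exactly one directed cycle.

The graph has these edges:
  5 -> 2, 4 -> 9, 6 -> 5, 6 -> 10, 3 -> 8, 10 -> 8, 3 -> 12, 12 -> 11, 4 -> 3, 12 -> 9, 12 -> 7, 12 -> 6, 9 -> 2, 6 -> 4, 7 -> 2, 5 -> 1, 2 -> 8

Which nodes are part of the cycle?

3, 4, 6, 12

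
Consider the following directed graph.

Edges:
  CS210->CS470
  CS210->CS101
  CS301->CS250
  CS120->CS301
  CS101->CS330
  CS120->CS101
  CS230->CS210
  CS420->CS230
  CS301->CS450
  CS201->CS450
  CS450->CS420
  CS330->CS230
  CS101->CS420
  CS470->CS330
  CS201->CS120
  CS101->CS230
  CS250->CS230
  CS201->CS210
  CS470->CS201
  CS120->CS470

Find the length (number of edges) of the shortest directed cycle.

3

For each vertex v, BFS finds the shortest path from v back to v.
The shortest such closed walk is CS201 → CS120 → CS470 → CS201, length 3.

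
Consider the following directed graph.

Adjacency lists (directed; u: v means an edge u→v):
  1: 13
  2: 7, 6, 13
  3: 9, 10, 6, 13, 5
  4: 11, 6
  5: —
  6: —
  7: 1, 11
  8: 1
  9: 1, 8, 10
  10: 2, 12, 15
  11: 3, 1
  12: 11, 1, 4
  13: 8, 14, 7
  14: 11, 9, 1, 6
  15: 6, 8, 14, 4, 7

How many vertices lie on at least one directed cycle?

13

A vertex is on a directed cycle iff it belongs to a strongly connected component of size ≥ 2 (or has a self-loop).
The vertices on cycles are {1, 2, 3, 4, 7, 8, 9, 10, 11, 12, 13, 14, 15} — 13 in total.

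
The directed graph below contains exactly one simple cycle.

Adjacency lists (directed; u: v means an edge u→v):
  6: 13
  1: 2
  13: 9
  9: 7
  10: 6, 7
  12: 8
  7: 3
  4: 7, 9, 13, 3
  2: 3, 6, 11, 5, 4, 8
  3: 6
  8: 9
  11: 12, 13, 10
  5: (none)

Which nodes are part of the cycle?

DFS with gray/black marking from 13:
13 gray
  9 gray
    7 gray
      3 gray
        6 gray
          6→13: 13 is gray → back edge
Back edge closes the cycle 13 → 9 → 7 → 3 → 6 → 13; its vertices are {3, 6, 7, 9, 13}.

3, 6, 7, 9, 13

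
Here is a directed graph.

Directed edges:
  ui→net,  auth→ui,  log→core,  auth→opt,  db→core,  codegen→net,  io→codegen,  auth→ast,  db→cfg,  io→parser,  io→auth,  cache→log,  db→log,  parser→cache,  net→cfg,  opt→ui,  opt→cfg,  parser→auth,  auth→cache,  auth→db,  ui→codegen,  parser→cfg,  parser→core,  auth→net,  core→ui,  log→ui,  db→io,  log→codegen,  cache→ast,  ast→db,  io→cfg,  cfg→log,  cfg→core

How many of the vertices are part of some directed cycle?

12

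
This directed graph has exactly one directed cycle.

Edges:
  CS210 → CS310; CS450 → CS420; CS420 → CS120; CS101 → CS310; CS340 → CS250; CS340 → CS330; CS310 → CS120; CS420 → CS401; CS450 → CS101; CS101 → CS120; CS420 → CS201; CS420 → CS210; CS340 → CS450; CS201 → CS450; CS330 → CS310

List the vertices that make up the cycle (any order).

DFS with gray/black marking from CS450:
CS450 gray
  CS101 gray
    CS310 gray
      CS120 gray
      CS120 black
    CS310 black
    CS101→CS120: CS120 black — skip
  CS101 black
  CS420 gray
    CS401 gray
    CS401 black
    CS210 gray
      CS210→CS310: CS310 black — skip
    CS210 black
    CS420→CS120: CS120 black — skip
    CS201 gray
      CS201→CS450: CS450 is gray → back edge
Back edge closes the cycle CS450 → CS420 → CS201 → CS450; its vertices are {CS201, CS420, CS450}.

CS201, CS420, CS450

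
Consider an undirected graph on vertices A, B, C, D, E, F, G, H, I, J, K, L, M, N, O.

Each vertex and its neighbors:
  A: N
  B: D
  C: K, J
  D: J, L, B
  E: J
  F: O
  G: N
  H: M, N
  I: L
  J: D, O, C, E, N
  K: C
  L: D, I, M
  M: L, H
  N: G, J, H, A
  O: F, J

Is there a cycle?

Yes

DFS, tracking each vertex's parent; an edge to a visited non-parent vertex closes a cycle.
Start from L:
visit L (parent –)
  visit D (parent L)
    visit J (parent D)
      J–D: parent, skip
      visit O (parent J)
        visit F (parent O)
          F–O: parent, skip
        O–J: parent, skip
      visit C (parent J)
        visit K (parent C)
          K–C: parent, skip
        C–J: parent, skip
      visit E (parent J)
        E–J: parent, skip
      visit N (parent J)
        visit G (parent N)
          G–N: parent, skip
        N–J: parent, skip
        visit H (parent N)
          visit M (parent H)
            M–L: L visited and ≠ parent → cycle
Cycle: L – D – J – N – H – M – L.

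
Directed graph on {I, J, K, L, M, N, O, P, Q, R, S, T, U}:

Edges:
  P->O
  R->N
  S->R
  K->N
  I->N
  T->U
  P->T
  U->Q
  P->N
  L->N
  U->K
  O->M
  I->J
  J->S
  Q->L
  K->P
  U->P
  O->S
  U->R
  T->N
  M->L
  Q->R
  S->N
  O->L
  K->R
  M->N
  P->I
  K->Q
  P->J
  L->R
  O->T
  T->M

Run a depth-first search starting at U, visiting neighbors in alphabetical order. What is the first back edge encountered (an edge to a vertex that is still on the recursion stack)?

T→U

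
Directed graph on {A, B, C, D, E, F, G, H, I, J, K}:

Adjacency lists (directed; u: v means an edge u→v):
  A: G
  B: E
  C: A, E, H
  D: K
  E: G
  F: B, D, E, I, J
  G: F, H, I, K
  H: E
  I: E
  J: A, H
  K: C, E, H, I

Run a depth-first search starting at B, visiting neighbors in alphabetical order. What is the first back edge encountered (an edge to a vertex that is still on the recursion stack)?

DFS from B (visiting neighbors in alphabetical order); mark gray on enter, black on exit:
B gray
  E gray
    G gray
      F gray
        F→B: B is gray → back edge
First back edge: F → B.

F->B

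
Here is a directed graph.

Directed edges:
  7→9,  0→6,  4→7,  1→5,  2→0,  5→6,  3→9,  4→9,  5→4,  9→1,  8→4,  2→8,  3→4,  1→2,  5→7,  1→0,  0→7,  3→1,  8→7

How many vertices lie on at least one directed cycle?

8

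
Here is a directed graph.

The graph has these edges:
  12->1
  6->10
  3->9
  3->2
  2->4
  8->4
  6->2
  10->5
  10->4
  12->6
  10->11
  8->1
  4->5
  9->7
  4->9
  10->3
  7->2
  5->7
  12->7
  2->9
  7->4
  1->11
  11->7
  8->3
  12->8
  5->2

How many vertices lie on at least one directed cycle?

5

A vertex is on a directed cycle iff it belongs to a strongly connected component of size ≥ 2 (or has a self-loop).
The vertices on cycles are {2, 4, 5, 7, 9} — 5 in total.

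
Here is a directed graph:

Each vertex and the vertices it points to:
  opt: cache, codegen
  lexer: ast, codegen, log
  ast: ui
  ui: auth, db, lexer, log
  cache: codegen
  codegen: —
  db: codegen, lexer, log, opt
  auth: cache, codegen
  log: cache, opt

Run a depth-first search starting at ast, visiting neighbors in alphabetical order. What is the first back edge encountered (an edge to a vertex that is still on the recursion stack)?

lexer→ast

DFS from ast (visiting neighbors in alphabetical order); mark gray on enter, black on exit:
ast gray
  ui gray
    auth gray
      cache gray
        codegen gray
        codegen black
      cache black
      auth→codegen: codegen black — skip
    auth black
    db gray
      db→codegen: codegen black — skip
      lexer gray
        lexer→ast: ast is gray → back edge
First back edge: lexer → ast.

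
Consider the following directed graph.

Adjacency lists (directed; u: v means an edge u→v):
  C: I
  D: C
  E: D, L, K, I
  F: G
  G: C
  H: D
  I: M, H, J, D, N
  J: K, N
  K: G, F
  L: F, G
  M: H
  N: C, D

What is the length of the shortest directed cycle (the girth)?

For each vertex v, BFS finds the shortest path from v back to v.
The shortest such closed walk is I → N → C → I, length 3.

3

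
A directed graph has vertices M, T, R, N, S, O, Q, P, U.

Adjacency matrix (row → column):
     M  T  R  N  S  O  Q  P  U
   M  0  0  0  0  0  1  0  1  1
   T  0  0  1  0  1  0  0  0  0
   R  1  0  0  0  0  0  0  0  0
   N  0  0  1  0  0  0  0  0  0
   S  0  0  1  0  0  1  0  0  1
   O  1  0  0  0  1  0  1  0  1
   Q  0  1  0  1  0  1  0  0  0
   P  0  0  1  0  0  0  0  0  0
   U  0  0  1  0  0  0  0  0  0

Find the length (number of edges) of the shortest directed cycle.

2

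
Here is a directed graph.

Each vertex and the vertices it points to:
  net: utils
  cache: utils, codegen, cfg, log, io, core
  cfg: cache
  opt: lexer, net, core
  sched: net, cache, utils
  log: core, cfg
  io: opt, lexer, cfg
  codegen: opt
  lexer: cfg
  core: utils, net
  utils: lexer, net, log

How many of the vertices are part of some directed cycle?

10

A vertex is on a directed cycle iff it belongs to a strongly connected component of size ≥ 2 (or has a self-loop).
The vertices on cycles are {io, cfg, log, net, opt, core, cache, lexer, utils, codegen} — 10 in total.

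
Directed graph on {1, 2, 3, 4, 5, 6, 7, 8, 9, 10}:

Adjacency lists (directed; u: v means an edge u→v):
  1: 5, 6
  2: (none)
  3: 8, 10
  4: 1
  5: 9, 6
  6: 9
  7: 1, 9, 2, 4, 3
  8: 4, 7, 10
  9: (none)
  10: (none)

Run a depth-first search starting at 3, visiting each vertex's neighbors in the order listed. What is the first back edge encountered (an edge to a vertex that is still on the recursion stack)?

7→3

DFS from 3 (visiting each vertex's neighbors in the order listed); mark gray on enter, black on exit:
3 gray
  8 gray
    4 gray
      1 gray
        5 gray
          9 gray
          9 black
          6 gray
            6→9: 9 black — skip
          6 black
        5 black
        1→6: 6 black — skip
      1 black
    4 black
    7 gray
      7→1: 1 black — skip
      7→9: 9 black — skip
      2 gray
      2 black
      7→4: 4 black — skip
      7→3: 3 is gray → back edge
First back edge: 7 → 3.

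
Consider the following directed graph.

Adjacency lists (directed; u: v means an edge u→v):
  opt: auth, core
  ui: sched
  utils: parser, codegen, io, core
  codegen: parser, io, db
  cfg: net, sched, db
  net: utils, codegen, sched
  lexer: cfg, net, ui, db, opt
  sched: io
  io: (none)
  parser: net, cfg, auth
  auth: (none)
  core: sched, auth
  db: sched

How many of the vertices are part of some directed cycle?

A vertex is on a directed cycle iff it belongs to a strongly connected component of size ≥ 2 (or has a self-loop).
The vertices on cycles are {cfg, net, utils, parser, codegen} — 5 in total.

5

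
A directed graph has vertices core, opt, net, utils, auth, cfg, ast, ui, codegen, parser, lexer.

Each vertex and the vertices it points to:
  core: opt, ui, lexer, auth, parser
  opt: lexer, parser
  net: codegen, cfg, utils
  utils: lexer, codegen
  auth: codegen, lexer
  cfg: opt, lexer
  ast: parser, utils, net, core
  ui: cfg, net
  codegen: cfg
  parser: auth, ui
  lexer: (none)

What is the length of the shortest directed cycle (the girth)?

4

For each vertex v, BFS finds the shortest path from v back to v.
The shortest such closed walk is parser → ui → cfg → opt → parser, length 4.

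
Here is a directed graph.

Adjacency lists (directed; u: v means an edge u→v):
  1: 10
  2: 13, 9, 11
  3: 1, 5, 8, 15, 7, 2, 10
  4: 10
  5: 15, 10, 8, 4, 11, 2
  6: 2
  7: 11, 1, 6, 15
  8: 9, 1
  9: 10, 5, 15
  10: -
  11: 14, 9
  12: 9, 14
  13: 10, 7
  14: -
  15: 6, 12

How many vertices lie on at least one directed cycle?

A vertex is on a directed cycle iff it belongs to a strongly connected component of size ≥ 2 (or has a self-loop).
The vertices on cycles are {2, 5, 6, 7, 8, 9, 11, 12, 13, 15} — 10 in total.

10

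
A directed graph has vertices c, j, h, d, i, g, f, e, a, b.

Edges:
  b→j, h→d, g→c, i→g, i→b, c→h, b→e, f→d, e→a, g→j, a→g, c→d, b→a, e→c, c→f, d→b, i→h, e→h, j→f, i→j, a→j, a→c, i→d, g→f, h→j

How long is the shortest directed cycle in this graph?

4

For each vertex v, BFS finds the shortest path from v back to v.
The shortest such closed walk is b → a → c → d → b, length 4.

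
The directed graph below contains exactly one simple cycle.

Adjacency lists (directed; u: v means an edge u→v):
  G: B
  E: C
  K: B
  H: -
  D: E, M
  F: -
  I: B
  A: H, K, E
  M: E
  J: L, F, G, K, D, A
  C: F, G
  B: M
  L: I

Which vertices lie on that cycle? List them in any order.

B, C, E, G, M

DFS with gray/black marking from E:
E gray
  C gray
    F gray
    F black
    G gray
      B gray
        M gray
          M→E: E is gray → back edge
Back edge closes the cycle E → C → G → B → M → E; its vertices are {B, C, E, G, M}.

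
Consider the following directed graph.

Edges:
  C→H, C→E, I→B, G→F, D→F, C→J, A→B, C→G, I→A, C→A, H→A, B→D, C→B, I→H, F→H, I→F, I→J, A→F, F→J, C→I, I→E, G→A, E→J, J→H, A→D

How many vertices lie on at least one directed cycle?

6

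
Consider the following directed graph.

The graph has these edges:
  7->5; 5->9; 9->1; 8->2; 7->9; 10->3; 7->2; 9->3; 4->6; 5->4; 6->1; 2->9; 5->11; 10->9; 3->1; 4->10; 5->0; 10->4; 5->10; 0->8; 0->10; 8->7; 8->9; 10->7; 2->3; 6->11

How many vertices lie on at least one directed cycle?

6

A vertex is on a directed cycle iff it belongs to a strongly connected component of size ≥ 2 (or has a self-loop).
The vertices on cycles are {0, 4, 5, 7, 8, 10} — 6 in total.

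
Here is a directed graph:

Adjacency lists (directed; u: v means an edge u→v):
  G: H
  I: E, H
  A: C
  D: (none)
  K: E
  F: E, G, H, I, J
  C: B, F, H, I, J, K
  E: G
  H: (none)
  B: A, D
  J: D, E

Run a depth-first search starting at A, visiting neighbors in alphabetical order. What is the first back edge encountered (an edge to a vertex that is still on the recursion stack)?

B→A

DFS from A (visiting neighbors in alphabetical order); mark gray on enter, black on exit:
A gray
  C gray
    B gray
      B→A: A is gray → back edge
First back edge: B → A.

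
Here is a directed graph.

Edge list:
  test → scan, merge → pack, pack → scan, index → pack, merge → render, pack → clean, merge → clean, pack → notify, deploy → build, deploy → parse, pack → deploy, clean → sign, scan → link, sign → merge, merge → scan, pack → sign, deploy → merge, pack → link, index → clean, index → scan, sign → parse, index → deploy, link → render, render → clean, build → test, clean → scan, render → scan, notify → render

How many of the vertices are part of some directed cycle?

11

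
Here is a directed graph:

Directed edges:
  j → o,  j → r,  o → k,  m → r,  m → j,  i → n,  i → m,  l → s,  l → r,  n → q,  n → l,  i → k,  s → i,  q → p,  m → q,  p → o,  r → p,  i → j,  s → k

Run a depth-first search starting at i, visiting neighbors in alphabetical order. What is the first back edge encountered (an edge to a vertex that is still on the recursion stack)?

DFS from i (visiting neighbors in alphabetical order); mark gray on enter, black on exit:
i gray
  j gray
    o gray
      k gray
      k black
    o black
    r gray
      p gray
        p→o: o black — skip
      p black
    r black
  j black
  i→k: k black — skip
  m gray
    m→j: j black — skip
    q gray
      q→p: p black — skip
    q black
    m→r: r black — skip
  m black
  n gray
    l gray
      l→r: r black — skip
      s gray
        s→i: i is gray → back edge
First back edge: s → i.

s->i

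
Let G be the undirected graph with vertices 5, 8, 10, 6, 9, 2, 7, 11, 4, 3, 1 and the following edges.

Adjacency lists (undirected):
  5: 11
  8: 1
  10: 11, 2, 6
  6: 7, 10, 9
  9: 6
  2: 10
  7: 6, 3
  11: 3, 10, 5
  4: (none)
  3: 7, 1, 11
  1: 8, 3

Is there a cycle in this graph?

Yes

DFS, tracking each vertex's parent; an edge to a visited non-parent vertex closes a cycle.
Start from 7:
visit 7 (parent –)
  visit 6 (parent 7)
    6–7: parent, skip
    visit 10 (parent 6)
      visit 11 (parent 10)
        visit 3 (parent 11)
          3–7: 7 visited and ≠ parent → cycle
Cycle: 7 – 6 – 10 – 11 – 3 – 7.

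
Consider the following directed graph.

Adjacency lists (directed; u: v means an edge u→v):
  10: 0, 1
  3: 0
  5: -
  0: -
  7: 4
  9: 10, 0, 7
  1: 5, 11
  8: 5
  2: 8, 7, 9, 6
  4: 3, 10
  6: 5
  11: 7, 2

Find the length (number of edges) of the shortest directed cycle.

5

For each vertex v, BFS finds the shortest path from v back to v.
The shortest such closed walk is 10 → 1 → 11 → 7 → 4 → 10, length 5.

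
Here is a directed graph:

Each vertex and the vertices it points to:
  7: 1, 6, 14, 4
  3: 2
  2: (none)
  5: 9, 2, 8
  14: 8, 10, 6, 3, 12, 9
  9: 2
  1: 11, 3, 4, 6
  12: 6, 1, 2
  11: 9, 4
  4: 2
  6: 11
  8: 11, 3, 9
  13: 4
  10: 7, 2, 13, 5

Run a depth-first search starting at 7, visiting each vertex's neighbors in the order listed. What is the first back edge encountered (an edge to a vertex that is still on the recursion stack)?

10→7

DFS from 7 (visiting each vertex's neighbors in the order listed); mark gray on enter, black on exit:
7 gray
  1 gray
    11 gray
      9 gray
        2 gray
        2 black
      9 black
      4 gray
        4→2: 2 black — skip
      4 black
    11 black
    3 gray
      3→2: 2 black — skip
    3 black
    1→4: 4 black — skip
    6 gray
      6→11: 11 black — skip
    6 black
  1 black
  7→6: 6 black — skip
  14 gray
    8 gray
      8→11: 11 black — skip
      8→3: 3 black — skip
      8→9: 9 black — skip
    8 black
    10 gray
      10→7: 7 is gray → back edge
First back edge: 10 → 7.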